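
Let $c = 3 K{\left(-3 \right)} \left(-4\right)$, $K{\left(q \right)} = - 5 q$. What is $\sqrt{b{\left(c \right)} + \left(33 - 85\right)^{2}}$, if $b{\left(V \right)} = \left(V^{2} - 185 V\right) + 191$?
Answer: $\sqrt{68595} \approx 261.91$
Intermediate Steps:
$c = -180$ ($c = 3 \left(\left(-5\right) \left(-3\right)\right) \left(-4\right) = 3 \cdot 15 \left(-4\right) = 45 \left(-4\right) = -180$)
$b{\left(V \right)} = 191 + V^{2} - 185 V$
$\sqrt{b{\left(c \right)} + \left(33 - 85\right)^{2}} = \sqrt{\left(191 + \left(-180\right)^{2} - -33300\right) + \left(33 - 85\right)^{2}} = \sqrt{\left(191 + 32400 + 33300\right) + \left(-52\right)^{2}} = \sqrt{65891 + 2704} = \sqrt{68595}$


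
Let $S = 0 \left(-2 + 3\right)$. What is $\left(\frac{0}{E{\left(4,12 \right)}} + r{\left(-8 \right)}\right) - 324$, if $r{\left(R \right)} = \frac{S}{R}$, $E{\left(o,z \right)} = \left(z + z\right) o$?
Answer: $-324$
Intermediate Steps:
$E{\left(o,z \right)} = 2 o z$ ($E{\left(o,z \right)} = 2 z o = 2 o z$)
$S = 0$ ($S = 0 \cdot 1 = 0$)
$r{\left(R \right)} = 0$ ($r{\left(R \right)} = \frac{0}{R} = 0$)
$\left(\frac{0}{E{\left(4,12 \right)}} + r{\left(-8 \right)}\right) - 324 = \left(\frac{0}{2 \cdot 4 \cdot 12} + 0\right) - 324 = \left(\frac{0}{96} + 0\right) - 324 = \left(0 \cdot \frac{1}{96} + 0\right) - 324 = \left(0 + 0\right) - 324 = 0 - 324 = -324$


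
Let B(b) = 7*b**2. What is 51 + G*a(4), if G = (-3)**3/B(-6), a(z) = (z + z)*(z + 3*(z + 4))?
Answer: 27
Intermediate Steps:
a(z) = 2*z*(12 + 4*z) (a(z) = (2*z)*(z + 3*(4 + z)) = (2*z)*(z + (12 + 3*z)) = (2*z)*(12 + 4*z) = 2*z*(12 + 4*z))
G = -3/28 (G = (-3)**3/((7*(-6)**2)) = -27/(7*36) = -27/252 = -27*1/252 = -3/28 ≈ -0.10714)
51 + G*a(4) = 51 - 6*4*(3 + 4)/7 = 51 - 6*4*7/7 = 51 - 3/28*224 = 51 - 24 = 27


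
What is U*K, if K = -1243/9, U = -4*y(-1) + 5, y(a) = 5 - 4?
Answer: -1243/9 ≈ -138.11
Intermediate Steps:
y(a) = 1
U = 1 (U = -4*1 + 5 = -4 + 5 = 1)
K = -1243/9 (K = -1243*⅑ = -1243/9 ≈ -138.11)
U*K = 1*(-1243/9) = -1243/9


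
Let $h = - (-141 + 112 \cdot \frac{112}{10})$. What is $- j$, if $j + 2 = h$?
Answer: $\frac{5577}{5} \approx 1115.4$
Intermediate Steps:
$h = - \frac{5567}{5}$ ($h = - (-141 + 112 \cdot 112 \cdot \frac{1}{10}) = - (-141 + 112 \cdot \frac{56}{5}) = - (-141 + \frac{6272}{5}) = \left(-1\right) \frac{5567}{5} = - \frac{5567}{5} \approx -1113.4$)
$j = - \frac{5577}{5}$ ($j = -2 - \frac{5567}{5} = - \frac{5577}{5} \approx -1115.4$)
$- j = \left(-1\right) \left(- \frac{5577}{5}\right) = \frac{5577}{5}$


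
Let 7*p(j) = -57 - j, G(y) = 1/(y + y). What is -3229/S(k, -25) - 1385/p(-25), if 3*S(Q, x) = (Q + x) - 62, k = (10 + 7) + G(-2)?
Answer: 3964231/8992 ≈ 440.86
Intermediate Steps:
G(y) = 1/(2*y)
k = 67/4 (k = (10 + 7) + (1/2)/(-2) = 17 + (1/2)*(-1/2) = 17 - 1/4 = 67/4 ≈ 16.750)
p(j) = -57/7 - j/7 (p(j) = (-57 - j)/7 = -57/7 - j/7)
S(Q, x) = -62/3 + Q/3 + x/3 (S(Q, x) = ((Q + x) - 62)/3 = (-62 + Q + x)/3 = -62/3 + Q/3 + x/3)
-3229/S(k, -25) - 1385/p(-25) = -3229/(-62/3 + (1/3)*(67/4) + (1/3)*(-25)) - 1385/(-57/7 - 1/7*(-25)) = -3229/(-62/3 + 67/12 - 25/3) - 1385/(-57/7 + 25/7) = -3229/(-281/12) - 1385/(-32/7) = -3229*(-12/281) - 1385*(-7/32) = 38748/281 + 9695/32 = 3964231/8992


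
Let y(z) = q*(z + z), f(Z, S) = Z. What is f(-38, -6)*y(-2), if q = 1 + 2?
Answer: 456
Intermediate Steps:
q = 3
y(z) = 6*z (y(z) = 3*(z + z) = 3*(2*z) = 6*z)
f(-38, -6)*y(-2) = -228*(-2) = -38*(-12) = 456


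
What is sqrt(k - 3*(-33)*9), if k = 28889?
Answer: 2*sqrt(7445) ≈ 172.57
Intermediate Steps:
sqrt(k - 3*(-33)*9) = sqrt(28889 - 3*(-33)*9) = sqrt(28889 + 99*9) = sqrt(28889 + 891) = sqrt(29780) = 2*sqrt(7445)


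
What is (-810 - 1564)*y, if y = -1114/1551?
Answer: 2644636/1551 ≈ 1705.1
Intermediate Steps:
y = -1114/1551 (y = -1114*1/1551 = -1114/1551 ≈ -0.71825)
(-810 - 1564)*y = (-810 - 1564)*(-1114/1551) = -2374*(-1114/1551) = 2644636/1551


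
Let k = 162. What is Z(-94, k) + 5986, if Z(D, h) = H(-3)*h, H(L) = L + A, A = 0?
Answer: 5500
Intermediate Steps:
H(L) = L (H(L) = L + 0 = L)
Z(D, h) = -3*h
Z(-94, k) + 5986 = -3*162 + 5986 = -486 + 5986 = 5500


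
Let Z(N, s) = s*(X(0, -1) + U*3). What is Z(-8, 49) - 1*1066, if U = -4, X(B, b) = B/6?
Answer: -1654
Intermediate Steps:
X(B, b) = B/6 (X(B, b) = B*(⅙) = B/6)
Z(N, s) = -12*s (Z(N, s) = s*((⅙)*0 - 4*3) = s*(0 - 12) = s*(-12) = -12*s)
Z(-8, 49) - 1*1066 = -12*49 - 1*1066 = -588 - 1066 = -1654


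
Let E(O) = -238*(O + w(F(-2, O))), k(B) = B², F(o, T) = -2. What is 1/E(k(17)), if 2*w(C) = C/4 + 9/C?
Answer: -1/68187 ≈ -1.4666e-5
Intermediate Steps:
w(C) = C/8 + 9/(2*C) (w(C) = (C/4 + 9/C)/2 = (9/C + C/4)/2 = C/8 + 9/(2*C))
E(O) = 595 - 238*O (E(O) = -238*(O + (⅛)*(36 + (-2)²)/(-2)) = -238*(O + (⅛)*(-½)*(36 + 4)) = -238*(O + (⅛)*(-½)*40) = -238*(O - 5/2) = -238*(-5/2 + O) = 595 - 238*O)
1/E(k(17)) = 1/(595 - 238*17²) = 1/(595 - 238*289) = 1/(595 - 68782) = 1/(-68187) = -1/68187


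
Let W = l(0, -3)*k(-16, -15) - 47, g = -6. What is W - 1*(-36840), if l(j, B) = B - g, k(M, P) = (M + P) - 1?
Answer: 36697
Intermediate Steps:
k(M, P) = -1 + M + P
l(j, B) = 6 + B (l(j, B) = B - 1*(-6) = B + 6 = 6 + B)
W = -143 (W = (6 - 3)*(-1 - 16 - 15) - 47 = 3*(-32) - 47 = -96 - 47 = -143)
W - 1*(-36840) = -143 - 1*(-36840) = -143 + 36840 = 36697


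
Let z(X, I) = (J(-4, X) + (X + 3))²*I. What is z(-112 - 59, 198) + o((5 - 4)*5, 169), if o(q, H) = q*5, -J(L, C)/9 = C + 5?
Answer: 348138673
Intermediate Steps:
J(L, C) = -45 - 9*C (J(L, C) = -9*(C + 5) = -9*(5 + C) = -45 - 9*C)
o(q, H) = 5*q
z(X, I) = I*(-42 - 8*X)² (z(X, I) = ((-45 - 9*X) + (X + 3))²*I = ((-45 - 9*X) + (3 + X))²*I = (-42 - 8*X)²*I = I*(-42 - 8*X)²)
z(-112 - 59, 198) + o((5 - 4)*5, 169) = 4*198*(21 + 4*(-112 - 59))² + 5*((5 - 4)*5) = 4*198*(21 + 4*(-171))² + 5*(1*5) = 4*198*(21 - 684)² + 5*5 = 4*198*(-663)² + 25 = 4*198*439569 + 25 = 348138648 + 25 = 348138673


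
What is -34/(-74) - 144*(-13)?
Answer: 69281/37 ≈ 1872.5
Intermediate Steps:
-34/(-74) - 144*(-13) = -34*(-1/74) + 1872 = 17/37 + 1872 = 69281/37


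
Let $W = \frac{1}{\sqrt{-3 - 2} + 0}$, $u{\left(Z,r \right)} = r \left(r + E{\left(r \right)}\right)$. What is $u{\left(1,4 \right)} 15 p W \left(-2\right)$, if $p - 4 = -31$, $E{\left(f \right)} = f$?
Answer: $- 5184 i \sqrt{5} \approx - 11592.0 i$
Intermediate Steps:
$u{\left(Z,r \right)} = 2 r^{2}$ ($u{\left(Z,r \right)} = r \left(r + r\right) = r 2 r = 2 r^{2}$)
$W = - \frac{i \sqrt{5}}{5}$ ($W = \frac{1}{\sqrt{-5} + 0} = \frac{1}{i \sqrt{5} + 0} = \frac{1}{i \sqrt{5}} = - \frac{i \sqrt{5}}{5} \approx - 0.44721 i$)
$p = -27$ ($p = 4 - 31 = -27$)
$u{\left(1,4 \right)} 15 p W \left(-2\right) = 2 \cdot 4^{2} \cdot 15 \left(-27\right) - \frac{i \sqrt{5}}{5} \left(-2\right) = 2 \cdot 16 \cdot 15 \left(-27\right) \frac{2 i \sqrt{5}}{5} = 32 \cdot 15 \left(-27\right) \frac{2 i \sqrt{5}}{5} = 480 \left(-27\right) \frac{2 i \sqrt{5}}{5} = - 12960 \frac{2 i \sqrt{5}}{5} = - 5184 i \sqrt{5}$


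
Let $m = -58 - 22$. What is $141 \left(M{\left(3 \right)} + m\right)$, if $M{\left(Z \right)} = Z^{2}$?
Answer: $-10011$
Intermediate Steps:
$m = -80$ ($m = -58 - 22 = -80$)
$141 \left(M{\left(3 \right)} + m\right) = 141 \left(3^{2} - 80\right) = 141 \left(9 - 80\right) = 141 \left(-71\right) = -10011$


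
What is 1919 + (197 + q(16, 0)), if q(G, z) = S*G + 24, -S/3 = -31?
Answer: 3628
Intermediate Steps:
S = 93 (S = -3*(-31) = 93)
q(G, z) = 24 + 93*G (q(G, z) = 93*G + 24 = 24 + 93*G)
1919 + (197 + q(16, 0)) = 1919 + (197 + (24 + 93*16)) = 1919 + (197 + (24 + 1488)) = 1919 + (197 + 1512) = 1919 + 1709 = 3628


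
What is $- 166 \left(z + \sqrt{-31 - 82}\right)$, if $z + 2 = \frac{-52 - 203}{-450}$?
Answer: $\frac{3569}{15} - 166 i \sqrt{113} \approx 237.93 - 1764.6 i$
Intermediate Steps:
$z = - \frac{43}{30}$ ($z = -2 + \frac{-52 - 203}{-450} = -2 + \left(-52 - 203\right) \left(- \frac{1}{450}\right) = -2 - - \frac{17}{30} = -2 + \frac{17}{30} = - \frac{43}{30} \approx -1.4333$)
$- 166 \left(z + \sqrt{-31 - 82}\right) = - 166 \left(- \frac{43}{30} + \sqrt{-31 - 82}\right) = - 166 \left(- \frac{43}{30} + \sqrt{-113}\right) = - 166 \left(- \frac{43}{30} + i \sqrt{113}\right) = \frac{3569}{15} - 166 i \sqrt{113}$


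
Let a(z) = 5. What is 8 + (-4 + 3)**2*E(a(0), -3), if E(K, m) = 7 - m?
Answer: 18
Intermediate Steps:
8 + (-4 + 3)**2*E(a(0), -3) = 8 + (-4 + 3)**2*(7 - 1*(-3)) = 8 + (-1)**2*(7 + 3) = 8 + 1*10 = 8 + 10 = 18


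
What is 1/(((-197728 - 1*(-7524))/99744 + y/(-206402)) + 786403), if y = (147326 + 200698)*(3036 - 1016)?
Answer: 2573420136/2014975298171417 ≈ 1.2771e-6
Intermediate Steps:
y = 703008480 (y = 348024*2020 = 703008480)
1/(((-197728 - 1*(-7524))/99744 + y/(-206402)) + 786403) = 1/(((-197728 - 1*(-7524))/99744 + 703008480/(-206402)) + 786403) = 1/(((-197728 + 7524)*(1/99744) + 703008480*(-1/206402)) + 786403) = 1/((-190204*1/99744 - 351504240/103201) + 786403) = 1/((-47551/24936 - 351504240/103201) + 786403) = 1/(-8770017039391/2573420136 + 786403) = 1/(2014975298171417/2573420136) = 2573420136/2014975298171417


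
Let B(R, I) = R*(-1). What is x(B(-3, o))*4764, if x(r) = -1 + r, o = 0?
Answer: 9528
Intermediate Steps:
B(R, I) = -R
x(B(-3, o))*4764 = (-1 - 1*(-3))*4764 = (-1 + 3)*4764 = 2*4764 = 9528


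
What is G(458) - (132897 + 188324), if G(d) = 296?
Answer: -320925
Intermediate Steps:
G(458) - (132897 + 188324) = 296 - (132897 + 188324) = 296 - 1*321221 = 296 - 321221 = -320925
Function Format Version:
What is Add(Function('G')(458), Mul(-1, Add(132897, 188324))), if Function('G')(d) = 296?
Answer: -320925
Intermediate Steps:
Add(Function('G')(458), Mul(-1, Add(132897, 188324))) = Add(296, Mul(-1, Add(132897, 188324))) = Add(296, Mul(-1, 321221)) = Add(296, -321221) = -320925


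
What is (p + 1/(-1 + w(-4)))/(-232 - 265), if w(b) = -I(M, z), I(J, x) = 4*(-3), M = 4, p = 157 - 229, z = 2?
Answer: 113/781 ≈ 0.14469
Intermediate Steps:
p = -72
I(J, x) = -12
w(b) = 12 (w(b) = -1*(-12) = 12)
(p + 1/(-1 + w(-4)))/(-232 - 265) = (-72 + 1/(-1 + 12))/(-232 - 265) = (-72 + 1/11)/(-497) = (-72 + 1/11)*(-1/497) = -791/11*(-1/497) = 113/781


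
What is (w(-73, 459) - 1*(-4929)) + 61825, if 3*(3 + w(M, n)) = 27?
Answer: 66760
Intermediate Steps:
w(M, n) = 6 (w(M, n) = -3 + (⅓)*27 = -3 + 9 = 6)
(w(-73, 459) - 1*(-4929)) + 61825 = (6 - 1*(-4929)) + 61825 = (6 + 4929) + 61825 = 4935 + 61825 = 66760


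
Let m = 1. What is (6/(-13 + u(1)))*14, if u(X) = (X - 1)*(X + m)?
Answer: -84/13 ≈ -6.4615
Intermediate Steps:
u(X) = (1 + X)*(-1 + X) (u(X) = (X - 1)*(X + 1) = (-1 + X)*(1 + X) = (1 + X)*(-1 + X))
(6/(-13 + u(1)))*14 = (6/(-13 + (-1 + 1²)))*14 = (6/(-13 + (-1 + 1)))*14 = (6/(-13 + 0))*14 = (6/(-13))*14 = (6*(-1/13))*14 = -6/13*14 = -84/13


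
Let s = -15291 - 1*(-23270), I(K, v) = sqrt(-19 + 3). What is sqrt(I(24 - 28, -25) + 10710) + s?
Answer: 7979 + sqrt(10710 + 4*I) ≈ 8082.5 + 0.019326*I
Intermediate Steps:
I(K, v) = 4*I (I(K, v) = sqrt(-16) = 4*I)
s = 7979 (s = -15291 + 23270 = 7979)
sqrt(I(24 - 28, -25) + 10710) + s = sqrt(4*I + 10710) + 7979 = sqrt(10710 + 4*I) + 7979 = 7979 + sqrt(10710 + 4*I)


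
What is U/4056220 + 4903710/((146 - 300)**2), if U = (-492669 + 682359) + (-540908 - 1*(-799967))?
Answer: 14505225297/70114660 ≈ 206.88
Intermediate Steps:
U = 448749 (U = 189690 + (-540908 + 799967) = 189690 + 259059 = 448749)
U/4056220 + 4903710/((146 - 300)**2) = 448749/4056220 + 4903710/((146 - 300)**2) = 448749*(1/4056220) + 4903710/((-154)**2) = 64107/579460 + 4903710/23716 = 64107/579460 + 4903710*(1/23716) = 64107/579460 + 350265/1694 = 14505225297/70114660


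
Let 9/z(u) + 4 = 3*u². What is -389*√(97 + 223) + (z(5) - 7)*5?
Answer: -2440/71 - 3112*√5 ≈ -6993.0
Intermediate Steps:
z(u) = 9/(-4 + 3*u²)
-389*√(97 + 223) + (z(5) - 7)*5 = -389*√(97 + 223) + (9/(-4 + 3*5²) - 7)*5 = -3112*√5 + (9/(-4 + 3*25) - 7)*5 = -3112*√5 + (9/(-4 + 75) - 7)*5 = -3112*√5 + (9/71 - 7)*5 = -3112*√5 - 488/71*5 = -3112*√5 - 2440/71 = -2440/71 - 3112*√5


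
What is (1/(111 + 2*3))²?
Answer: 1/13689 ≈ 7.3051e-5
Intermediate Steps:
(1/(111 + 2*3))² = (1/(111 + 6))² = (1/117)² = 1/13689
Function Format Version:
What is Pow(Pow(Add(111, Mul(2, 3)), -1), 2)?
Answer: Rational(1, 13689) ≈ 7.3051e-5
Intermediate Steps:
Pow(Pow(Add(111, Mul(2, 3)), -1), 2) = Pow(Pow(Add(111, 6), -1), 2) = Pow(Pow(117, -1), 2) = Pow(Rational(1, 117), 2) = Rational(1, 13689)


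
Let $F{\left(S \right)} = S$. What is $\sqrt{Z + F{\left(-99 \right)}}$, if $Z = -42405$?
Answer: $2 i \sqrt{10626} \approx 206.17 i$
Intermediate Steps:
$\sqrt{Z + F{\left(-99 \right)}} = \sqrt{-42405 - 99} = \sqrt{-42504} = 2 i \sqrt{10626}$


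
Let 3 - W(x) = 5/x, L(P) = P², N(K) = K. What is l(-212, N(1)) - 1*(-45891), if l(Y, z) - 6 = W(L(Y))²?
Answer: 92728426372921/2019963136 ≈ 45906.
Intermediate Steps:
W(x) = 3 - 5/x
l(Y, z) = 6 + (3 - 5/Y²)²
l(-212, N(1)) - 1*(-45891) = (15 - 30/(-212)² + 25/(-212)⁴) - 1*(-45891) = (15 - 30*1/44944 + 25*(1/2019963136)) + 45891 = (15 - 15/22472 + 25/2019963136) + 45891 = 30298098745/2019963136 + 45891 = 92728426372921/2019963136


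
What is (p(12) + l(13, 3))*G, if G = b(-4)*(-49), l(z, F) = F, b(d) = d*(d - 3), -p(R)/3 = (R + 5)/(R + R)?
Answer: -2401/2 ≈ -1200.5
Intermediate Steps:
p(R) = -3*(5 + R)/(2*R) (p(R) = -3*(R + 5)/(R + R) = -3*(5 + R)/(2*R))
b(d) = d*(-3 + d)
G = -1372 (G = -4*(-3 - 4)*(-49) = -4*(-7)*(-49) = 28*(-49) = -1372)
(p(12) + l(13, 3))*G = ((3/2)*(-5 - 1*12)/12 + 3)*(-1372) = ((3/2)*(1/12)*(-5 - 12) + 3)*(-1372) = ((3/2)*(1/12)*(-17) + 3)*(-1372) = (-17/8 + 3)*(-1372) = (7/8)*(-1372) = -2401/2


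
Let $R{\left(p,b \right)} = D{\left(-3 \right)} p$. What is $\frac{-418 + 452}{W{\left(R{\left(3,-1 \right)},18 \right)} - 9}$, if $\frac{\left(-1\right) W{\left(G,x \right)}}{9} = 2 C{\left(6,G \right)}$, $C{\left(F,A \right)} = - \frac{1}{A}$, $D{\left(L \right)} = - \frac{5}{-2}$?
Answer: $- \frac{170}{33} \approx -5.1515$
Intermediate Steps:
$D{\left(L \right)} = \frac{5}{2}$ ($D{\left(L \right)} = \left(-5\right) \left(- \frac{1}{2}\right) = \frac{5}{2}$)
$R{\left(p,b \right)} = \frac{5 p}{2}$
$W{\left(G,x \right)} = \frac{18}{G}$ ($W{\left(G,x \right)} = - 9 \cdot 2 \left(- \frac{1}{G}\right) = - 9 \left(- \frac{2}{G}\right) = \frac{18}{G}$)
$\frac{-418 + 452}{W{\left(R{\left(3,-1 \right)},18 \right)} - 9} = \frac{-418 + 452}{\frac{18}{\frac{5}{2} \cdot 3} - 9} = \frac{34}{\frac{18}{\frac{15}{2}} - 9} = \frac{34}{18 \cdot \frac{2}{15} - 9} = \frac{34}{\frac{12}{5} - 9} = \frac{34}{- \frac{33}{5}} = 34 \left(- \frac{5}{33}\right) = - \frac{170}{33}$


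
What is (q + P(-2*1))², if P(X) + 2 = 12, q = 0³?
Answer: 100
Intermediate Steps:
q = 0
P(X) = 10 (P(X) = -2 + 12 = 10)
(q + P(-2*1))² = (0 + 10)² = 10² = 100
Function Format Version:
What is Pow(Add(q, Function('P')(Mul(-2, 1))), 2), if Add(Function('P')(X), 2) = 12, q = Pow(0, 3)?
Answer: 100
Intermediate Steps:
q = 0
Function('P')(X) = 10 (Function('P')(X) = Add(-2, 12) = 10)
Pow(Add(q, Function('P')(Mul(-2, 1))), 2) = Pow(Add(0, 10), 2) = Pow(10, 2) = 100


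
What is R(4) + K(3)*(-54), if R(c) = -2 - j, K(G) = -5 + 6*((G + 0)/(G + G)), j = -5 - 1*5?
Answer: 116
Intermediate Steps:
j = -10 (j = -5 - 5 = -10)
K(G) = -2 (K(G) = -5 + 6*(G/((2*G))) = -5 + 6*(G*(1/(2*G))) = -5 + 6*(½) = -5 + 3 = -2)
R(c) = 8 (R(c) = -2 - 1*(-10) = -2 + 10 = 8)
R(4) + K(3)*(-54) = 8 - 2*(-54) = 8 + 108 = 116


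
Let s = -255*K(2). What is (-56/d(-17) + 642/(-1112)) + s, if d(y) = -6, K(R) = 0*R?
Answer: 14605/1668 ≈ 8.7560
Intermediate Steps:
K(R) = 0
s = 0 (s = -255*0 = 0)
(-56/d(-17) + 642/(-1112)) + s = (-56/(-6) + 642/(-1112)) + 0 = (-56*(-⅙) + 642*(-1/1112)) + 0 = (28/3 - 321/556) + 0 = 14605/1668 + 0 = 14605/1668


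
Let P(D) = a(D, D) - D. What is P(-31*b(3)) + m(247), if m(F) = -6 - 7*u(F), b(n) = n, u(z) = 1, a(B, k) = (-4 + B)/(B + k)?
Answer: 14977/186 ≈ 80.521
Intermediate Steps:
a(B, k) = (-4 + B)/(B + k)
m(F) = -13 (m(F) = -6 - 7*1 = -6 - 7 = -13)
P(D) = -D + (-4 + D)/(2*D) (P(D) = (-4 + D)/(D + D) - D = (-4 + D)/((2*D)) - D = (1/(2*D))*(-4 + D) - D = (-4 + D)/(2*D) - D = -D + (-4 + D)/(2*D))
P(-31*b(3)) + m(247) = (½ - (-31)*3 - 2/((-31*3))) - 13 = (½ - 1*(-93) - 2/(-93)) - 13 = (½ + 93 - 2*(-1/93)) - 13 = (½ + 93 + 2/93) - 13 = 17395/186 - 13 = 14977/186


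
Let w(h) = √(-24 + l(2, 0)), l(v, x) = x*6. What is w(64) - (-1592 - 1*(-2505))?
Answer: -913 + 2*I*√6 ≈ -913.0 + 4.899*I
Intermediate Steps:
l(v, x) = 6*x
w(h) = 2*I*√6 (w(h) = √(-24 + 6*0) = √(-24 + 0) = √(-24) = 2*I*√6)
w(64) - (-1592 - 1*(-2505)) = 2*I*√6 - (-1592 - 1*(-2505)) = 2*I*√6 - (-1592 + 2505) = 2*I*√6 - 1*913 = 2*I*√6 - 913 = -913 + 2*I*√6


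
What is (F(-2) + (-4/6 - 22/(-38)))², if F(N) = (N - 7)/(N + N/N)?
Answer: 258064/3249 ≈ 79.429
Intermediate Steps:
F(N) = (-7 + N)/(1 + N) (F(N) = (-7 + N)/(N + 1) = (-7 + N)/(1 + N))
(F(-2) + (-4/6 - 22/(-38)))² = ((-7 - 2)/(1 - 2) + (-4/6 - 22/(-38)))² = (-9/(-1) + (-4*⅙ - 22*(-1/38)))² = (-1*(-9) + (-⅔ + 11/19))² = (9 - 5/57)² = (508/57)² = 258064/3249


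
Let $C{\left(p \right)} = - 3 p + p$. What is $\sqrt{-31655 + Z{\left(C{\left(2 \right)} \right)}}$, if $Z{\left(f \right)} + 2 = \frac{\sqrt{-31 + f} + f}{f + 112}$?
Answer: $\frac{\sqrt{-10256880 + 3 i \sqrt{35}}}{18} \approx 0.00015394 + 177.92 i$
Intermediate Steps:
$C{\left(p \right)} = - 2 p$
$Z{\left(f \right)} = -2 + \frac{f + \sqrt{-31 + f}}{112 + f}$ ($Z{\left(f \right)} = -2 + \frac{\sqrt{-31 + f} + f}{f + 112} = -2 + \frac{f + \sqrt{-31 + f}}{112 + f}$)
$\sqrt{-31655 + Z{\left(C{\left(2 \right)} \right)}} = \sqrt{-31655 + \frac{-224 + \sqrt{-31 - 4} - \left(-2\right) 2}{112 - 4}} = \sqrt{-31655 + \frac{-224 + \sqrt{-31 - 4} - -4}{112 - 4}} = \sqrt{-31655 + \frac{-224 + \sqrt{-35} + 4}{108}} = \sqrt{-31655 + \frac{-224 + i \sqrt{35} + 4}{108}} = \sqrt{-31655 + \frac{-220 + i \sqrt{35}}{108}} = \sqrt{-31655 - \left(\frac{55}{27} - \frac{i \sqrt{35}}{108}\right)} = \sqrt{- \frac{854740}{27} + \frac{i \sqrt{35}}{108}}$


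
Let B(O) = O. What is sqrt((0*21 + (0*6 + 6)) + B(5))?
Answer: sqrt(11) ≈ 3.3166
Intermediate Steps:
sqrt((0*21 + (0*6 + 6)) + B(5)) = sqrt((0*21 + (0*6 + 6)) + 5) = sqrt((0 + (0 + 6)) + 5) = sqrt((0 + 6) + 5) = sqrt(6 + 5) = sqrt(11)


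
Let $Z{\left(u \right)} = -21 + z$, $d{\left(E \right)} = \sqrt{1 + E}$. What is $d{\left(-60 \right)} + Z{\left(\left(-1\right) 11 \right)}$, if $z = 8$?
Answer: $-13 + i \sqrt{59} \approx -13.0 + 7.6811 i$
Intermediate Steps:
$Z{\left(u \right)} = -13$ ($Z{\left(u \right)} = -21 + 8 = -13$)
$d{\left(-60 \right)} + Z{\left(\left(-1\right) 11 \right)} = \sqrt{1 - 60} - 13 = \sqrt{-59} - 13 = i \sqrt{59} - 13 = -13 + i \sqrt{59}$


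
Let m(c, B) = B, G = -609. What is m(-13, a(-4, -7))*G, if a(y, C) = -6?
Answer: 3654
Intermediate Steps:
m(-13, a(-4, -7))*G = -6*(-609) = 3654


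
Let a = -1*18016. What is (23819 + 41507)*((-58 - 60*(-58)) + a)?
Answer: -953367644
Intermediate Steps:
a = -18016
(23819 + 41507)*((-58 - 60*(-58)) + a) = (23819 + 41507)*((-58 - 60*(-58)) - 18016) = 65326*((-58 + 3480) - 18016) = 65326*(3422 - 18016) = 65326*(-14594) = -953367644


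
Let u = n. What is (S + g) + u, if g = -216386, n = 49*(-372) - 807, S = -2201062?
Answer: -2436483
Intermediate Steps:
n = -19035 (n = -18228 - 807 = -19035)
u = -19035
(S + g) + u = (-2201062 - 216386) - 19035 = -2417448 - 19035 = -2436483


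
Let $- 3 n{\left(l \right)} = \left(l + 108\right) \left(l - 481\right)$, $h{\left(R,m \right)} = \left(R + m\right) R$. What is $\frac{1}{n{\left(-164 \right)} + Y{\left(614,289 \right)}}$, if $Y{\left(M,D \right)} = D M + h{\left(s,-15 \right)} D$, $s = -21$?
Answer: $\frac{1}{383890} \approx 2.6049 \cdot 10^{-6}$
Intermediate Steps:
$h{\left(R,m \right)} = R \left(R + m\right)$
$Y{\left(M,D \right)} = 756 D + D M$ ($Y{\left(M,D \right)} = D M + - 21 \left(-21 - 15\right) D = D M + \left(-21\right) \left(-36\right) D = D M + 756 D = 756 D + D M$)
$n{\left(l \right)} = - \frac{\left(-481 + l\right) \left(108 + l\right)}{3}$ ($n{\left(l \right)} = - \frac{\left(l + 108\right) \left(l - 481\right)}{3} = - \frac{\left(108 + l\right) \left(-481 + l\right)}{3} = - \frac{\left(-481 + l\right) \left(108 + l\right)}{3}$)
$\frac{1}{n{\left(-164 \right)} + Y{\left(614,289 \right)}} = \frac{1}{\left(17316 - \frac{\left(-164\right)^{2}}{3} + \frac{373}{3} \left(-164\right)\right) + 289 \left(756 + 614\right)} = \frac{1}{\left(17316 - \frac{26896}{3} - \frac{61172}{3}\right) + 289 \cdot 1370} = \frac{1}{\left(17316 - \frac{26896}{3} - \frac{61172}{3}\right) + 395930} = \frac{1}{-12040 + 395930} = \frac{1}{383890}$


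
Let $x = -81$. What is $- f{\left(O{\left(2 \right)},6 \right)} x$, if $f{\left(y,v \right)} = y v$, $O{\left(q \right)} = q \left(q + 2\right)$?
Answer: $3888$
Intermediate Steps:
$O{\left(q \right)} = q \left(2 + q\right)$
$f{\left(y,v \right)} = v y$
$- f{\left(O{\left(2 \right)},6 \right)} x = - 6 \cdot 2 \left(2 + 2\right) \left(-81\right) = - 6 \cdot 2 \cdot 4 \left(-81\right) = - 6 \cdot 8 \left(-81\right) = \left(-1\right) 48 \left(-81\right) = \left(-48\right) \left(-81\right) = 3888$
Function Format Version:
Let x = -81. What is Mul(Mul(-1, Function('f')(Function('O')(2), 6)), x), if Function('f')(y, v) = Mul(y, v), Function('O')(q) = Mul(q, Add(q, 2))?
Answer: 3888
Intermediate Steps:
Function('O')(q) = Mul(q, Add(2, q))
Function('f')(y, v) = Mul(v, y)
Mul(Mul(-1, Function('f')(Function('O')(2), 6)), x) = Mul(Mul(-1, Mul(6, Mul(2, Add(2, 2)))), -81) = Mul(Mul(-1, Mul(6, Mul(2, 4))), -81) = Mul(Mul(-1, Mul(6, 8)), -81) = Mul(Mul(-1, 48), -81) = Mul(-48, -81) = 3888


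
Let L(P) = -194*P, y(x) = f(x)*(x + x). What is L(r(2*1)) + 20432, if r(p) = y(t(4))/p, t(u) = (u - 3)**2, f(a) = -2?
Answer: 20820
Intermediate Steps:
t(u) = (-3 + u)**2
y(x) = -4*x (y(x) = -2*(x + x) = -4*x)
r(p) = -4/p (r(p) = (-4*(-3 + 4)**2)/p = (-4*1**2)/p = (-4*1)/p = -4/p)
L(r(2*1)) + 20432 = -(-776)/(2*1) + 20432 = -(-776)/2 + 20432 = -194*(-2) + 20432 = 388 + 20432 = 20820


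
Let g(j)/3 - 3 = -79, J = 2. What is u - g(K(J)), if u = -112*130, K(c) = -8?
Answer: -14332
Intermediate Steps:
g(j) = -228 (g(j) = 9 + 3*(-79) = 9 - 237 = -228)
u = -14560
u - g(K(J)) = -14560 - 1*(-228) = -14560 + 228 = -14332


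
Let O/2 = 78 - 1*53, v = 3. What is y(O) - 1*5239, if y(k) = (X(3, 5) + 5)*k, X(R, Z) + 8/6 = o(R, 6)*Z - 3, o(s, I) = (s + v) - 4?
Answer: -14117/3 ≈ -4705.7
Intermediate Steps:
o(s, I) = -1 + s (o(s, I) = (s + 3) - 4 = (3 + s) - 4 = -1 + s)
O = 50 (O = 2*(78 - 1*53) = 2*(78 - 53) = 2*25 = 50)
X(R, Z) = -13/3 + Z*(-1 + R) (X(R, Z) = -4/3 + ((-1 + R)*Z - 3) = -4/3 + (Z*(-1 + R) - 3) = -4/3 + (-3 + Z*(-1 + R)) = -13/3 + Z*(-1 + R))
y(k) = 32*k/3 (y(k) = ((-13/3 - 1*5 + 3*5) + 5)*k = ((-13/3 - 5 + 15) + 5)*k = (17/3 + 5)*k = 32*k/3)
y(O) - 1*5239 = (32/3)*50 - 1*5239 = 1600/3 - 5239 = -14117/3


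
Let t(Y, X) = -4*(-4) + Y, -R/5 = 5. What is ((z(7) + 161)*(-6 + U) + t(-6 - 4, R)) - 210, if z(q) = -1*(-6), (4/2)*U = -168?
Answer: -15234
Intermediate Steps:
R = -25 (R = -5*5 = -25)
U = -84 (U = (½)*(-168) = -84)
z(q) = 6
t(Y, X) = 16 + Y
((z(7) + 161)*(-6 + U) + t(-6 - 4, R)) - 210 = ((6 + 161)*(-6 - 84) + (16 + (-6 - 4))) - 210 = (167*(-90) + (16 - 10)) - 210 = (-15030 + 6) - 210 = -15024 - 210 = -15234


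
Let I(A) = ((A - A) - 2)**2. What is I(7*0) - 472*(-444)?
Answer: 209572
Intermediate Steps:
I(A) = 4 (I(A) = (0 - 2)**2 = (-2)**2 = 4)
I(7*0) - 472*(-444) = 4 - 472*(-444) = 4 + 209568 = 209572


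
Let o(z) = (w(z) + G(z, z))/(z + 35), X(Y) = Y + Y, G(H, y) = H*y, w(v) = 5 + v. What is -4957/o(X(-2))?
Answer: -153667/17 ≈ -9039.2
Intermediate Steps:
X(Y) = 2*Y
o(z) = (5 + z + z²)/(35 + z) (o(z) = ((5 + z) + z*z)/(z + 35) = ((5 + z) + z²)/(35 + z) = (5 + z + z²)/(35 + z))
-4957/o(X(-2)) = -4957*(35 + 2*(-2))/(5 + 2*(-2) + (2*(-2))²) = -4957*(35 - 4)/(5 - 4 + (-4)²) = -4957*31/(5 - 4 + 16) = -4957/((1/31)*17) = -4957/17/31 = -4957*31/17 = -153667/17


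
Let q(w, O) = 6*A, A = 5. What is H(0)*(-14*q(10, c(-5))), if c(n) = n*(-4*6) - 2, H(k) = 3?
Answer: -1260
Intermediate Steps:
c(n) = -2 - 24*n (c(n) = n*(-24) - 2 = -24*n - 2 = -2 - 24*n)
q(w, O) = 30 (q(w, O) = 6*5 = 30)
H(0)*(-14*q(10, c(-5))) = 3*(-14*30) = 3*(-420) = -1260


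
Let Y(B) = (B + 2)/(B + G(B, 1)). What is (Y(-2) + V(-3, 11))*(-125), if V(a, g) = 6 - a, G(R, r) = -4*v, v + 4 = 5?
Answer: -1125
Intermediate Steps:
v = 1 (v = -4 + 5 = 1)
G(R, r) = -4 (G(R, r) = -4*1 = -4)
Y(B) = (2 + B)/(-4 + B) (Y(B) = (B + 2)/(B - 4) = (2 + B)/(-4 + B))
(Y(-2) + V(-3, 11))*(-125) = ((2 - 2)/(-4 - 2) + (6 - 1*(-3)))*(-125) = (0/(-6) + (6 + 3))*(-125) = (-⅙*0 + 9)*(-125) = (0 + 9)*(-125) = 9*(-125) = -1125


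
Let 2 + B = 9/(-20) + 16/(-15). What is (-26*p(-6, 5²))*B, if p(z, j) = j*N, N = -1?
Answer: -13715/6 ≈ -2285.8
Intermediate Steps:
p(z, j) = -j (p(z, j) = j*(-1) = -j)
B = -211/60 (B = -2 + (9/(-20) + 16/(-15)) = -2 + (9*(-1/20) + 16*(-1/15)) = -2 + (-9/20 - 16/15) = -2 - 91/60 = -211/60 ≈ -3.5167)
(-26*p(-6, 5²))*B = -(-26)*5²*(-211/60) = -(-26)*25*(-211/60) = -26*(-25)*(-211/60) = 650*(-211/60) = -13715/6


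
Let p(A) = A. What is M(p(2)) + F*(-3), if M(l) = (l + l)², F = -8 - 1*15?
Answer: 85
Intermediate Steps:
F = -23 (F = -8 - 15 = -23)
M(l) = 4*l² (M(l) = (2*l)² = 4*l²)
M(p(2)) + F*(-3) = 4*2² - 23*(-3) = 4*4 + 69 = 16 + 69 = 85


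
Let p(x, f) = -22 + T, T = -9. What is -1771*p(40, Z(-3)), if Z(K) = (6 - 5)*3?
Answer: 54901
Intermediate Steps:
Z(K) = 3 (Z(K) = 1*3 = 3)
p(x, f) = -31 (p(x, f) = -22 - 9 = -31)
-1771*p(40, Z(-3)) = -1771*(-31) = 54901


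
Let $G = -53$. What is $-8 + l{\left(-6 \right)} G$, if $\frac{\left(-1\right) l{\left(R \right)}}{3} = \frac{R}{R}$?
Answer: $151$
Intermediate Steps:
$l{\left(R \right)} = -3$ ($l{\left(R \right)} = - 3 \frac{R}{R} = \left(-3\right) 1 = -3$)
$-8 + l{\left(-6 \right)} G = -8 - -159 = -8 + 159 = 151$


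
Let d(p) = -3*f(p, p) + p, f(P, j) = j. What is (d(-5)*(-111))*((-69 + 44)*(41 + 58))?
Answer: 2747250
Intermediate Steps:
d(p) = -2*p (d(p) = -3*p + p = -2*p)
(d(-5)*(-111))*((-69 + 44)*(41 + 58)) = (-2*(-5)*(-111))*((-69 + 44)*(41 + 58)) = (10*(-111))*(-25*99) = -1110*(-2475) = 2747250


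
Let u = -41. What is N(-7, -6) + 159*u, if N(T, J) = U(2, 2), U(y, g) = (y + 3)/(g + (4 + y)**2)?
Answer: -247717/38 ≈ -6518.9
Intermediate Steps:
U(y, g) = (3 + y)/(g + (4 + y)**2)
N(T, J) = 5/38 (N(T, J) = (3 + 2)/(2 + (4 + 2)**2) = 5/(2 + 6**2) = 5/(2 + 36) = 5/38)
N(-7, -6) + 159*u = 5/38 + 159*(-41) = 5/38 - 6519 = -247717/38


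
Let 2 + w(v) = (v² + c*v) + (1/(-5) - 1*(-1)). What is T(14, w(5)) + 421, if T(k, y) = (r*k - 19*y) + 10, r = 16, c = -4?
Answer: 2914/5 ≈ 582.80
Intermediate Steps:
w(v) = -6/5 + v² - 4*v (w(v) = -2 + ((v² - 4*v) + (1/(-5) - 1*(-1))) = -2 + ((v² - 4*v) + (-⅕ + 1)) = -2 + ((v² - 4*v) + ⅘) = -2 + (⅘ + v² - 4*v) = -6/5 + v² - 4*v)
T(k, y) = 10 - 19*y + 16*k (T(k, y) = (16*k - 19*y) + 10 = (-19*y + 16*k) + 10 = 10 - 19*y + 16*k)
T(14, w(5)) + 421 = (10 - 19*(-6/5 + 5² - 4*5) + 16*14) + 421 = (10 - 19*(-6/5 + 25 - 20) + 224) + 421 = (10 - 19*19/5 + 224) + 421 = (10 - 361/5 + 224) + 421 = 809/5 + 421 = 2914/5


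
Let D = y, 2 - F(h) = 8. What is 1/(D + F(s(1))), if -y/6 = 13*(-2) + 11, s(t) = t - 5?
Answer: 1/84 ≈ 0.011905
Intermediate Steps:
s(t) = -5 + t
y = 90 (y = -6*(13*(-2) + 11) = -6*(-26 + 11) = -6*(-15) = 90)
F(h) = -6 (F(h) = 2 - 1*8 = 2 - 8 = -6)
D = 90
1/(D + F(s(1))) = 1/(90 - 6) = 1/84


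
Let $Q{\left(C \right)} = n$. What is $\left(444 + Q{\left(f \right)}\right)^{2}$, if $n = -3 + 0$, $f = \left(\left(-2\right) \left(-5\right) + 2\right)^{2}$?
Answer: $194481$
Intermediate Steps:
$f = 144$ ($f = \left(10 + 2\right)^{2} = 12^{2} = 144$)
$n = -3$
$Q{\left(C \right)} = -3$
$\left(444 + Q{\left(f \right)}\right)^{2} = \left(444 - 3\right)^{2} = 441^{2} = 194481$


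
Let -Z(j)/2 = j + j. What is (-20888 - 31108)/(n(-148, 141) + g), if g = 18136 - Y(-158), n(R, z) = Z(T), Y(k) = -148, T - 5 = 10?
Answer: -12999/4556 ≈ -2.8532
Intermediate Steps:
T = 15 (T = 5 + 10 = 15)
Z(j) = -4*j (Z(j) = -2*(j + j) = -4*j)
n(R, z) = -60 (n(R, z) = -4*15 = -60)
g = 18284 (g = 18136 - 1*(-148) = 18136 + 148 = 18284)
(-20888 - 31108)/(n(-148, 141) + g) = (-20888 - 31108)/(-60 + 18284) = -51996/18224 = -51996*1/18224 = -12999/4556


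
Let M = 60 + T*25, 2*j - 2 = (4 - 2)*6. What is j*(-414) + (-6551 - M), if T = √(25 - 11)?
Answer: -9509 - 25*√14 ≈ -9602.5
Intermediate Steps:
T = √14 ≈ 3.7417
j = 7 (j = 1 + ((4 - 2)*6)/2 = 1 + (2*6)/2 = 1 + (½)*12 = 1 + 6 = 7)
M = 60 + 25*√14 (M = 60 + √14*25 = 60 + 25*√14 ≈ 153.54)
j*(-414) + (-6551 - M) = 7*(-414) + (-6551 - (60 + 25*√14)) = -2898 + (-6551 + (-60 - 25*√14)) = -2898 + (-6611 - 25*√14) = -9509 - 25*√14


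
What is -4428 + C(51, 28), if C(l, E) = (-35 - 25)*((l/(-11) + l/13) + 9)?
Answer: -704304/143 ≈ -4925.2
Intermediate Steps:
C(l, E) = -540 + 120*l/143 (C(l, E) = -60*((l*(-1/11) + l*(1/13)) + 9) = -60*((-l/11 + l/13) + 9) = -60*(-2*l/143 + 9) = -60*(9 - 2*l/143) = -540 + 120*l/143)
-4428 + C(51, 28) = -4428 + (-540 + (120/143)*51) = -4428 + (-540 + 6120/143) = -4428 - 71100/143 = -704304/143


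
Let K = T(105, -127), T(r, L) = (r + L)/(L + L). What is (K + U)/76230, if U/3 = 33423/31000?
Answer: 13075163/300117510000 ≈ 4.3567e-5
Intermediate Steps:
T(r, L) = (L + r)/(2*L) (T(r, L) = (L + r)/((2*L)) = (L + r)*(1/(2*L)) = (L + r)/(2*L))
K = 11/127 (K = (½)*(-127 + 105)/(-127) = (½)*(-1/127)*(-22) = 11/127 ≈ 0.086614)
U = 100269/31000 (U = 3*(33423/31000) = 100269/31000 ≈ 3.2345)
(K + U)/76230 = (11/127 + 100269/31000)/76230 = (13075163/3937000)*(1/76230) = 13075163/300117510000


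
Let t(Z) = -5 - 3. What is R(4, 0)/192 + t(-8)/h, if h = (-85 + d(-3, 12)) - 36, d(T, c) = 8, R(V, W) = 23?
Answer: 4135/21696 ≈ 0.19059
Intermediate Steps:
h = -113 (h = (-85 + 8) - 36 = -77 - 36 = -113)
t(Z) = -8
R(4, 0)/192 + t(-8)/h = 23/192 - 8/(-113) = 23*(1/192) - 8*(-1/113) = 23/192 + 8/113 = 4135/21696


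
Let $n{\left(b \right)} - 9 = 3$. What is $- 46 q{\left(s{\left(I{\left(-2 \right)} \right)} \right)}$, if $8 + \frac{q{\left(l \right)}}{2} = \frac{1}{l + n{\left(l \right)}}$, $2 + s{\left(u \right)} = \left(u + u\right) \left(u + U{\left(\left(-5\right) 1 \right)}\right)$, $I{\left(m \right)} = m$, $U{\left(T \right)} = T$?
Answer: $\frac{13938}{19} \approx 733.58$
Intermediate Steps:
$n{\left(b \right)} = 12$ ($n{\left(b \right)} = 9 + 3 = 12$)
$s{\left(u \right)} = -2 + 2 u \left(-5 + u\right)$ ($s{\left(u \right)} = -2 + \left(u + u\right) \left(u - 5\right) = -2 + 2 u \left(u - 5\right) = -2 + 2 u \left(-5 + u\right)$)
$q{\left(l \right)} = -16 + \frac{2}{12 + l}$ ($q{\left(l \right)} = -16 + \frac{2}{l + 12} = -16 + \frac{2}{12 + l}$)
$- 46 q{\left(s{\left(I{\left(-2 \right)} \right)} \right)} = - 46 \frac{2 \left(-95 - 8 \left(-2 - -20 + 2 \left(-2\right)^{2}\right)\right)}{12 - \left(-18 - 8\right)} = - 46 \frac{2 \left(-95 - 8 \left(-2 + 20 + 2 \cdot 4\right)\right)}{12 + \left(-2 + 20 + 2 \cdot 4\right)} = - 46 \frac{2 \left(-95 - 8 \left(-2 + 20 + 8\right)\right)}{12 + \left(-2 + 20 + 8\right)} = - 46 \frac{2 \left(-95 - 208\right)}{12 + 26} = - 46 \frac{2 \left(-95 - 208\right)}{38} = - 46 \cdot 2 \cdot \frac{1}{38} \left(-303\right) = \left(-46\right) \left(- \frac{303}{19}\right) = \frac{13938}{19}$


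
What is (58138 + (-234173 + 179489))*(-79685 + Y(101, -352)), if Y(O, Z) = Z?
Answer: -276447798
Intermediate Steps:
(58138 + (-234173 + 179489))*(-79685 + Y(101, -352)) = (58138 + (-234173 + 179489))*(-79685 - 352) = (58138 - 54684)*(-80037) = 3454*(-80037) = -276447798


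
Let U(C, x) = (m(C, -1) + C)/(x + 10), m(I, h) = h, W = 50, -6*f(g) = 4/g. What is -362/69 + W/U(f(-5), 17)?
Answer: -1401956/897 ≈ -1562.9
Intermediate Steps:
f(g) = -2/(3*g)
U(C, x) = (-1 + C)/(10 + x) (U(C, x) = (-1 + C)/(x + 10) = (-1 + C)/(10 + x))
-362/69 + W/U(f(-5), 17) = -362/69 + 50/(((-1 - ⅔/(-5))/(10 + 17))) = -362*1/69 + 50/(((-1 - ⅔*(-⅕))/27)) = -362/69 + 50/(((-1 + 2/15)/27)) = -362/69 + 50/(((1/27)*(-13/15))) = -362/69 + 50/(-13/405) = -362/69 + 50*(-405/13) = -362/69 - 20250/13 = -1401956/897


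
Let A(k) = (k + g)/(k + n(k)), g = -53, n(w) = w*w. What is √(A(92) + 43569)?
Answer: √88596525113/1426 ≈ 208.73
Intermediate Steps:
n(w) = w²
A(k) = (-53 + k)/(k + k²) (A(k) = (k - 53)/(k + k²) = (-53 + k)/(k + k²))
√(A(92) + 43569) = √((-53 + 92)/(92*(1 + 92)) + 43569) = √((1/92)*39/93 + 43569) = √((1/92)*(1/93)*39 + 43569) = √(13/2852 + 43569) = √(124258801/2852) = √88596525113/1426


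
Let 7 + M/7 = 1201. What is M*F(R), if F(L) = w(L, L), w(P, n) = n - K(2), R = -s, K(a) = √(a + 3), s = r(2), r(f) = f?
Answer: -16716 - 8358*√5 ≈ -35405.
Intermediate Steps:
M = 8358 (M = -49 + 7*1201 = -49 + 8407 = 8358)
s = 2
K(a) = √(3 + a)
R = -2 (R = -1*2 = -2)
w(P, n) = n - √5 (w(P, n) = n - √(3 + 2) = n - √5)
F(L) = L - √5
M*F(R) = 8358*(-2 - √5) = -16716 - 8358*√5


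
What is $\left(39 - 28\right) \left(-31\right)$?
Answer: $-341$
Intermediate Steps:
$\left(39 - 28\right) \left(-31\right) = 11 \left(-31\right) = -341$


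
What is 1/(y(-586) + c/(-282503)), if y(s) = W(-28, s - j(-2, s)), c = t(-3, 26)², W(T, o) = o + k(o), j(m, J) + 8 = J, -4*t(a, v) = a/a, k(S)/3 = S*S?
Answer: 4520048/904009599 ≈ 0.0050000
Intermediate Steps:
k(S) = 3*S² (k(S) = 3*(S*S) = 3*S²)
t(a, v) = -¼ (t(a, v) = -a/(4*a) = -¼*1 = -¼)
j(m, J) = -8 + J
W(T, o) = o + 3*o²
c = 1/16 (c = (-¼)² = 1/16 ≈ 0.062500)
y(s) = 200 (y(s) = (s - (-8 + s))*(1 + 3*(s - (-8 + s))) = (s + (8 - s))*(1 + 3*(s + (8 - s))) = 8*(1 + 3*8) = 8*(1 + 24) = 8*25 = 200)
1/(y(-586) + c/(-282503)) = 1/(200 + (1/16)/(-282503)) = 1/(200 + (1/16)*(-1/282503)) = 1/(200 - 1/4520048) = 1/(904009599/4520048) = 4520048/904009599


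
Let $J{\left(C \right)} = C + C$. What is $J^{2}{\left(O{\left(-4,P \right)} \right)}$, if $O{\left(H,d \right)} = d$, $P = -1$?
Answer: $4$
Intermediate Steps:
$J{\left(C \right)} = 2 C$
$J^{2}{\left(O{\left(-4,P \right)} \right)} = \left(2 \left(-1\right)\right)^{2} = \left(-2\right)^{2} = 4$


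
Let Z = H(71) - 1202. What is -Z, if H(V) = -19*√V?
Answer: 1202 + 19*√71 ≈ 1362.1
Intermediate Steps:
Z = -1202 - 19*√71 (Z = -19*√71 - 1202 = -1202 - 19*√71 ≈ -1362.1)
-Z = -(-1202 - 19*√71) = 1202 + 19*√71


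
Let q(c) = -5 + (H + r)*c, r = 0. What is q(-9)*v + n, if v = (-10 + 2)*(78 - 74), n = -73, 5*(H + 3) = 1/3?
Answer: -3789/5 ≈ -757.80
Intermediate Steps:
H = -44/15 (H = -3 + (1/3)/5 = -3 + (1*(⅓))/5 = -3 + (⅕)*(⅓) = -3 + 1/15 = -44/15 ≈ -2.9333)
v = -32 (v = -8*4 = -32)
q(c) = -5 - 44*c/15 (q(c) = -5 + (-44/15 + 0)*c = -5 - 44*c/15)
q(-9)*v + n = (-5 - 44/15*(-9))*(-32) - 73 = (-5 + 132/5)*(-32) - 73 = (107/5)*(-32) - 73 = -3424/5 - 73 = -3789/5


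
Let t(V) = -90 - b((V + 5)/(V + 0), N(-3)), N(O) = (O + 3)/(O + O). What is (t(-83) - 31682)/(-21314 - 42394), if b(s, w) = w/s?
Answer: 7943/15927 ≈ 0.49871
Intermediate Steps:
N(O) = (3 + O)/(2*O) (N(O) = (3 + O)/((2*O)) = (3 + O)*(1/(2*O)) = (3 + O)/(2*O))
t(V) = -90 (t(V) = -90 - (½)*(3 - 3)/(-3)/((V + 5)/(V + 0)) = -90 - (½)*(-⅓)*0/((5 + V)/V) = -90 - 0/((5 + V)/V) = -90 - 0*V/(5 + V) = -90 - 1*0 = -90 + 0 = -90)
(t(-83) - 31682)/(-21314 - 42394) = (-90 - 31682)/(-21314 - 42394) = -31772/(-63708) = -31772*(-1/63708) = 7943/15927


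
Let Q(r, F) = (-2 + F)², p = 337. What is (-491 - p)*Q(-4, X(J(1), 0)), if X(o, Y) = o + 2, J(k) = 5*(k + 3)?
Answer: -331200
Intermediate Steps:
J(k) = 15 + 5*k (J(k) = 5*(3 + k) = 15 + 5*k)
X(o, Y) = 2 + o
(-491 - p)*Q(-4, X(J(1), 0)) = (-491 - 1*337)*(-2 + (2 + (15 + 5*1)))² = (-491 - 337)*(-2 + (2 + (15 + 5)))² = -828*(-2 + (2 + 20))² = -828*(-2 + 22)² = -828*20² = -828*400 = -331200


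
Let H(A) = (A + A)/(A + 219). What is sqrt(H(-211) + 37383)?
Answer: sqrt(149321)/2 ≈ 193.21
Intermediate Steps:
H(A) = 2*A/(219 + A) (H(A) = (2*A)/(219 + A) = 2*A/(219 + A))
sqrt(H(-211) + 37383) = sqrt(2*(-211)/(219 - 211) + 37383) = sqrt(2*(-211)/8 + 37383) = sqrt(2*(-211)*(1/8) + 37383) = sqrt(-211/4 + 37383) = sqrt(149321/4) = sqrt(149321)/2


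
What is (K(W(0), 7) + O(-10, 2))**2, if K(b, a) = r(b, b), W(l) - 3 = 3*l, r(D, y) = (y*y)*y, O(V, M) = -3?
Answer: 576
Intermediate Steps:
r(D, y) = y**3 (r(D, y) = y**2*y = y**3)
W(l) = 3 + 3*l
K(b, a) = b**3
(K(W(0), 7) + O(-10, 2))**2 = ((3 + 3*0)**3 - 3)**2 = ((3 + 0)**3 - 3)**2 = (3**3 - 3)**2 = (27 - 3)**2 = 24**2 = 576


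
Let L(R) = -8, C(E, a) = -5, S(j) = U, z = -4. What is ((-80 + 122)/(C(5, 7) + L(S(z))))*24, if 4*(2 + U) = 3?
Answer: -1008/13 ≈ -77.538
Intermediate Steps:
U = -5/4 (U = -2 + (¼)*3 = -2 + ¾ = -5/4 ≈ -1.2500)
S(j) = -5/4
((-80 + 122)/(C(5, 7) + L(S(z))))*24 = ((-80 + 122)/(-5 - 8))*24 = (42/(-13))*24 = (42*(-1/13))*24 = -42/13*24 = -1008/13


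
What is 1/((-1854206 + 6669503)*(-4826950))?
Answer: -1/23243197854150 ≈ -4.3023e-14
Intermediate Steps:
1/((-1854206 + 6669503)*(-4826950)) = -1/4826950/4815297 = (1/4815297)*(-1/4826950) = -1/23243197854150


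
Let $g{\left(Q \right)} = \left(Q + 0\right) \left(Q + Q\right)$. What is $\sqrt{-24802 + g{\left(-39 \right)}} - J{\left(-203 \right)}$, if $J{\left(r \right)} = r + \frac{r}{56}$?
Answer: $\frac{1653}{8} + 16 i \sqrt{85} \approx 206.63 + 147.51 i$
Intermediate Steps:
$g{\left(Q \right)} = 2 Q^{2}$ ($g{\left(Q \right)} = Q 2 Q = 2 Q^{2}$)
$J{\left(r \right)} = \frac{57 r}{56}$ ($J{\left(r \right)} = r + r \frac{1}{56} = r + \frac{r}{56} = \frac{57 r}{56}$)
$\sqrt{-24802 + g{\left(-39 \right)}} - J{\left(-203 \right)} = \sqrt{-24802 + 2 \left(-39\right)^{2}} - \frac{57}{56} \left(-203\right) = \sqrt{-24802 + 2 \cdot 1521} - - \frac{1653}{8} = \sqrt{-24802 + 3042} + \frac{1653}{8} = \sqrt{-21760} + \frac{1653}{8} = 16 i \sqrt{85} + \frac{1653}{8} = \frac{1653}{8} + 16 i \sqrt{85}$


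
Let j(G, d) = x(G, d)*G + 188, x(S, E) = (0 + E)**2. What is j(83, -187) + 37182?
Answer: 2939797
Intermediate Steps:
x(S, E) = E**2
j(G, d) = 188 + G*d**2 (j(G, d) = d**2*G + 188 = G*d**2 + 188 = 188 + G*d**2)
j(83, -187) + 37182 = (188 + 83*(-187)**2) + 37182 = (188 + 83*34969) + 37182 = (188 + 2902427) + 37182 = 2902615 + 37182 = 2939797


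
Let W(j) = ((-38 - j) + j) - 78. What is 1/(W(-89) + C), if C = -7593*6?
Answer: -1/45674 ≈ -2.1894e-5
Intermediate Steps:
W(j) = -116 (W(j) = -38 - 78 = -116)
C = -45558
1/(W(-89) + C) = 1/(-116 - 45558) = 1/(-45674) = -1/45674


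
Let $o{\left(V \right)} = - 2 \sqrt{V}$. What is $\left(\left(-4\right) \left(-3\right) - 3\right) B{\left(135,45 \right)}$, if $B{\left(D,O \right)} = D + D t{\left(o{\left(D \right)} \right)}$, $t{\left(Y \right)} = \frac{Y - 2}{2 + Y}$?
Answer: $\frac{164025}{67} + \frac{3645 \sqrt{15}}{67} \approx 2658.8$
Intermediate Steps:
$t{\left(Y \right)} = \frac{-2 + Y}{2 + Y}$
$B{\left(D,O \right)} = D + \frac{D \left(-2 - 2 \sqrt{D}\right)}{2 - 2 \sqrt{D}}$ ($B{\left(D,O \right)} = D + D \frac{-2 - 2 \sqrt{D}}{2 - 2 \sqrt{D}} = D + \frac{D \left(-2 - 2 \sqrt{D}\right)}{2 - 2 \sqrt{D}}$)
$\left(\left(-4\right) \left(-3\right) - 3\right) B{\left(135,45 \right)} = \left(\left(-4\right) \left(-3\right) - 3\right) \frac{2 \cdot 135^{\frac{3}{2}}}{-1 + \sqrt{135}} = \left(12 - 3\right) \frac{2 \cdot 405 \sqrt{15}}{-1 + 3 \sqrt{15}} = 9 \frac{810 \sqrt{15}}{-1 + 3 \sqrt{15}} = \frac{7290 \sqrt{15}}{-1 + 3 \sqrt{15}}$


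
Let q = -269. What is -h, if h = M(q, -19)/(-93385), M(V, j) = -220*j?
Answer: 44/983 ≈ 0.044761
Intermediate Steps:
h = -44/983 (h = -220*(-19)/(-93385) = 4180*(-1/93385) = -44/983 ≈ -0.044761)
-h = -1*(-44/983) = 44/983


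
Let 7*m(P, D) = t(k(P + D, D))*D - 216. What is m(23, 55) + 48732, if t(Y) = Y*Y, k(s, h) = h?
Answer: 72469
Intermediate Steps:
t(Y) = Y²
m(P, D) = -216/7 + D³/7 (m(P, D) = (D²*D - 216)/7 = (D³ - 216)/7 = (-216 + D³)/7 = -216/7 + D³/7)
m(23, 55) + 48732 = (-216/7 + (⅐)*55³) + 48732 = (-216/7 + (⅐)*166375) + 48732 = (-216/7 + 166375/7) + 48732 = 23737 + 48732 = 72469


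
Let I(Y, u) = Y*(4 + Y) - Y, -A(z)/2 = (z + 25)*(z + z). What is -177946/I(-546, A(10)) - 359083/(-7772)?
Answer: 52538606681/1152113508 ≈ 45.602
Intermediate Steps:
A(z) = -4*z*(25 + z) (A(z) = -2*(z + 25)*(z + z) = -2*(25 + z)*2*z = -4*z*(25 + z))
I(Y, u) = -Y + Y*(4 + Y)
-177946/I(-546, A(10)) - 359083/(-7772) = -177946*(-1/(546*(3 - 546))) - 359083/(-7772) = -177946/((-546*(-543))) - 359083*(-1/7772) = -177946/296478 + 359083/7772 = -177946*1/296478 + 359083/7772 = -88973/148239 + 359083/7772 = 52538606681/1152113508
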